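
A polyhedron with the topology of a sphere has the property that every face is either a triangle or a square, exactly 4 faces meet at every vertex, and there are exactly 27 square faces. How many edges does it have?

66

Let x be the number of triangles; then F = 27 + x.
Edge–face incidences: 2E = 4·27 + 3·x = 108 + 3x.
Every vertex has degree 4, so 4V = 2E.
Euler: V − E + F = 2 ⇒ (2E)/4 − E + (27 + x) = 2.
Multiply by 8: 2·(2E) − 4·(2E) + 8·(27 + x) = 16, i.e. 216 + 8x − 2·(108 + 3x) = 16.
Collecting terms: 2x = 16, so x = 8.
Then 2E = 108 + 3·8 = 132, so E = 66, V = 2E/4 = 33, F = 27 + 8 = 35.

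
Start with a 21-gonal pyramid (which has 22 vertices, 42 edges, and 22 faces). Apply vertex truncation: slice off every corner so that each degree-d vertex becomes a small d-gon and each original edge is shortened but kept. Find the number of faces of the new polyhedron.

Truncation replaces each original edge-end by a new vertex, so V′ = 2E = 84.
Each original edge survives, and each old vertex of degree d contributes d new edges; summing degrees gives Σd = 2E, so E′ = E + 2E = 3E = 126.
Each original face survives and each original vertex becomes one new face: F′ = F + V = 44.

44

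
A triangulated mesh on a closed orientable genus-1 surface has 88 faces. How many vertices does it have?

44

χ = 2 − 2·1 = 0, and every face is a triangle so 3F = 2E.
E = 3·88/2 = 132. Then V = 0 + E − F = 0 + 132 − 88 = 44.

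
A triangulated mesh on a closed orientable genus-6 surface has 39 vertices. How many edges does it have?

147

χ = 2 − 2·6 = -10, and every face is a triangle so 3F = 2E.
V − E + F = -10 with E = 3F/2 gives 39 − (3/2 − 1)·F = -10, so F = 98 and E = 147.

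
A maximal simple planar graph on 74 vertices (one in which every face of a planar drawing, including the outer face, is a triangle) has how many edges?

In a plane triangulation 3F = 2E and V − E + F = 2, so E = 3V − 6 = 3·74 − 6 = 216.

216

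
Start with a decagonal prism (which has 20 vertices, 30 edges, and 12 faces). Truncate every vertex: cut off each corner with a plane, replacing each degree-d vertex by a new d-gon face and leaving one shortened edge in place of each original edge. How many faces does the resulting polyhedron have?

32

Truncation replaces each original edge-end by a new vertex, so V′ = 2E = 60.
Each original edge survives, and each old vertex of degree d contributes d new edges; summing degrees gives Σd = 2E, so E′ = E + 2E = 3E = 90.
Each original face survives and each original vertex becomes one new face: F′ = F + V = 32.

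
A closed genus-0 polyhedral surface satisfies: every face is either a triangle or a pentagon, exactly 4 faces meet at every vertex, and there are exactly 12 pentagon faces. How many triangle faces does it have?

Let x be the number of triangles; then F = 12 + x.
Edge–face incidences: 2E = 5·12 + 3·x = 60 + 3x.
Every vertex has degree 4, so 4V = 2E.
Euler: V − E + F = 2 ⇒ (2E)/4 − E + (12 + x) = 2.
Multiply by 8: 2·(2E) − 4·(2E) + 8·(12 + x) = 16, i.e. 96 + 8x − 2·(60 + 3x) = 16.
Collecting terms: 2x − 24 = 16, so 2x = 40, so x = 20.
Then 2E = 60 + 3·20 = 120, so E = 60, V = 2E/4 = 30, F = 12 + 20 = 32.

20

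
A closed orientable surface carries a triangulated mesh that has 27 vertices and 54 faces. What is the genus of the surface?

1

Every face is a triangle, so 2E = 3·54 = 162, giving E = 81.
χ = V − E + F = 27 − 81 + 54 = 0.
For a closed orientable surface χ = 2 − 2g, so g = (2 − (0))/2 = 1.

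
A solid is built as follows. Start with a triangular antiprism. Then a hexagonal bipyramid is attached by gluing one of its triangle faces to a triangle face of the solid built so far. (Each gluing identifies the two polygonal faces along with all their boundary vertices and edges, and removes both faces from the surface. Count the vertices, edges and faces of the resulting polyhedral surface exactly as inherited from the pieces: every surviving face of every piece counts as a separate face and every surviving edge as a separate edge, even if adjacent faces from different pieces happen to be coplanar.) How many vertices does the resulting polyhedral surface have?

11

A triangular antiprism: V=6, E=12, F=8.
Attach a hexagonal bipyramid (V=8, E=18, F=12) along a 3-gon: merge 3 vertices and 3 edges, delete both glued faces → V=11, E=27, F=18.
Check: V − E + F = 11 − 27 + 18 = 2.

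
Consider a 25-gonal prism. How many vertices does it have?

50

A prism on an n-gon has two n-gon bases and n rectangular sides: V = 2·25 = 50, E = 3·25 = 75, F = 25 + 2 = 27.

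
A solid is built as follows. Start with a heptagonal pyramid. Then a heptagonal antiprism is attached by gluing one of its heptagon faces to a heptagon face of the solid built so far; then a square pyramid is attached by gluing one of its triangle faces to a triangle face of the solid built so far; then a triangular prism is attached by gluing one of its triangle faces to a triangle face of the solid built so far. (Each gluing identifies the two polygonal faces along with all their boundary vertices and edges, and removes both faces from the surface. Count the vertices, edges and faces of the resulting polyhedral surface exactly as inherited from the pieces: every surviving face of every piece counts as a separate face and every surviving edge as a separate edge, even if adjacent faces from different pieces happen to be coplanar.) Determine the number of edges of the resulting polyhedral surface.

A heptagonal pyramid: V=8, E=14, F=8.
Attach a heptagonal antiprism (V=14, E=28, F=16) along a 7-gon: merge 7 vertices and 7 edges, delete both glued faces → V=15, E=35, F=22.
Attach a square pyramid (V=5, E=8, F=5) along a 3-gon: merge 3 vertices and 3 edges, delete both glued faces → V=17, E=40, F=25.
Attach a triangular prism (V=6, E=9, F=5) along a 3-gon: merge 3 vertices and 3 edges, delete both glued faces → V=20, E=46, F=28.
Check: V − E + F = 20 − 46 + 28 = 2.

46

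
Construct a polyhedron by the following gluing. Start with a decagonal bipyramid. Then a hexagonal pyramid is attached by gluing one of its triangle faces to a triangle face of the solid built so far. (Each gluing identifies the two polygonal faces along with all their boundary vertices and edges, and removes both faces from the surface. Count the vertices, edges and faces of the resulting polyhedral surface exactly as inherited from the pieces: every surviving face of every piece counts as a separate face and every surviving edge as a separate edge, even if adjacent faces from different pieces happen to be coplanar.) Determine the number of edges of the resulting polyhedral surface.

39

A decagonal bipyramid: V=12, E=30, F=20.
Attach a hexagonal pyramid (V=7, E=12, F=7) along a 3-gon: merge 3 vertices and 3 edges, delete both glued faces → V=16, E=39, F=25.
Check: V − E + F = 16 − 39 + 25 = 2.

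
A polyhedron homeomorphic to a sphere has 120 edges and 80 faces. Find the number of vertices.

Here V − E + F = 2.
V = 2 + E − F = 2 + 120 − 80 = 42.

42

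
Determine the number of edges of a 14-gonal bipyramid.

42

A bipyramid over an n-gon has 2n triangular faces and n + 2 vertices: V = 14 + 2 = 16, E = 3·14 = 42, F = 2·14 = 28.
Check: V − E + F = 16 − 42 + 28 = 2.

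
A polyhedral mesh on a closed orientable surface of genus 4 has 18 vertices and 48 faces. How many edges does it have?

For a closed orientable surface of genus 4, χ = 2 − 2·4 = -6.
E = V + F − (-6) = 18 + 48 − (-6) = 72.

72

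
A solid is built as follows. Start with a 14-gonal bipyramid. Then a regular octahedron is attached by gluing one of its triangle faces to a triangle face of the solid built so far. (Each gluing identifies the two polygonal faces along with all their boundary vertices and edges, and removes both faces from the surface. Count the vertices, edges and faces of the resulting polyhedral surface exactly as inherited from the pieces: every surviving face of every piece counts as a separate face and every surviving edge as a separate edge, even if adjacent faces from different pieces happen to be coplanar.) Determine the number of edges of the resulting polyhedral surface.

A 14-gonal bipyramid: V=16, E=42, F=28.
Attach a regular octahedron (V=6, E=12, F=8) along a 3-gon: merge 3 vertices and 3 edges, delete both glued faces → V=19, E=51, F=34.
Check: V − E + F = 19 − 51 + 34 = 2.

51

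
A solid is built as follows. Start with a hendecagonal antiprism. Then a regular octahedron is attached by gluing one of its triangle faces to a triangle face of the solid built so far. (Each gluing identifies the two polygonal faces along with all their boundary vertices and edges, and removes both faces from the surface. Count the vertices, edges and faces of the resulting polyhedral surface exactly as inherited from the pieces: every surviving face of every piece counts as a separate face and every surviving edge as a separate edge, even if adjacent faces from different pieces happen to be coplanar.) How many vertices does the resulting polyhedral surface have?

A hendecagonal antiprism: V=22, E=44, F=24.
Attach a regular octahedron (V=6, E=12, F=8) along a 3-gon: merge 3 vertices and 3 edges, delete both glued faces → V=25, E=53, F=30.
Check: V − E + F = 25 − 53 + 30 = 2.

25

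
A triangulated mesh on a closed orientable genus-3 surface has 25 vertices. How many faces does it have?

χ = 2 − 2·3 = -4, and every face is a triangle so 3F = 2E.
V − E + F = -4 with E = 3F/2 gives 25 − (3/2 − 1)·F = -4, so F = 58 and E = 87.

58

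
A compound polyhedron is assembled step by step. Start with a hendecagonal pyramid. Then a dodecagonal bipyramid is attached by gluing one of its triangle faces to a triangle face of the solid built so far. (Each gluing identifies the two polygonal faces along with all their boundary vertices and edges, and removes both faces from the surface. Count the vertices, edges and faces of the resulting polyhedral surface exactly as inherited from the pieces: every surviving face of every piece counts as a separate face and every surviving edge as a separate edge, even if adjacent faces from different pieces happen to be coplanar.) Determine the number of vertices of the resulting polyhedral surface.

23

A hendecagonal pyramid: V=12, E=22, F=12.
Attach a dodecagonal bipyramid (V=14, E=36, F=24) along a 3-gon: merge 3 vertices and 3 edges, delete both glued faces → V=23, E=55, F=34.
Check: V − E + F = 23 − 55 + 34 = 2.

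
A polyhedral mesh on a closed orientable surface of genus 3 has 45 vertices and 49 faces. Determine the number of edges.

98

For a closed orientable surface of genus 3, χ = 2 − 2·3 = -4.
E = V + F − (-4) = 45 + 49 − (-4) = 98.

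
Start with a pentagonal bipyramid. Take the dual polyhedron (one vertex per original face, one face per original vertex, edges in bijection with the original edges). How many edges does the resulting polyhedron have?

The base solid has V = 7, E = 15, F = 10.
The dual swaps V and F and preserves E: V′ = F = 10, E′ = E = 15, F′ = V = 7.

15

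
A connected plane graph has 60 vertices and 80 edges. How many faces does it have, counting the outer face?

22

Euler's formula for a connected plane graph: V − E + F = 2, so F = 2 − 60 + 80 = 22.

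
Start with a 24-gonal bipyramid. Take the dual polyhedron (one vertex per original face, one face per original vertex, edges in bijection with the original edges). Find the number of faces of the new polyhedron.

The base solid has V = 26, E = 72, F = 48.
The dual swaps V and F and preserves E: V′ = F = 48, E′ = E = 72, F′ = V = 26.

26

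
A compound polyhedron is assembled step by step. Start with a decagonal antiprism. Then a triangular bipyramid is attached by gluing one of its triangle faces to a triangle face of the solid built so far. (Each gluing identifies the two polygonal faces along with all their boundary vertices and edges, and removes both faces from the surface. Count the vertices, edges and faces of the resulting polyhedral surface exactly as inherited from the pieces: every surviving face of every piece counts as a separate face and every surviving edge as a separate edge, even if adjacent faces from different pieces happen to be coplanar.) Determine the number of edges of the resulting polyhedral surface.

46

A decagonal antiprism: V=20, E=40, F=22.
Attach a triangular bipyramid (V=5, E=9, F=6) along a 3-gon: merge 3 vertices and 3 edges, delete both glued faces → V=22, E=46, F=26.
Check: V − E + F = 22 − 46 + 26 = 2.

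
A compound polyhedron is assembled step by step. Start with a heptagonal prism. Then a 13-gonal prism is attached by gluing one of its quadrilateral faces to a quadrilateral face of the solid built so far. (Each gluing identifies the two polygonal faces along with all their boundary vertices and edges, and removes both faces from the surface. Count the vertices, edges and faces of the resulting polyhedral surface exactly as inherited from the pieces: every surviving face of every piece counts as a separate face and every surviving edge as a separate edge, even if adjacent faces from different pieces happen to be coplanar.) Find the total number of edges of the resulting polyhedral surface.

56

A heptagonal prism: V=14, E=21, F=9.
Attach a 13-gonal prism (V=26, E=39, F=15) along a 4-gon: merge 4 vertices and 4 edges, delete both glued faces → V=36, E=56, F=22.
Check: V − E + F = 36 − 56 + 22 = 2.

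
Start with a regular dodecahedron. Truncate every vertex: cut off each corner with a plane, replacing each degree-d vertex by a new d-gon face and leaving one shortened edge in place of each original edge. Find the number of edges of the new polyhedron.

The base solid has V = 20, E = 30, F = 12.
Truncation replaces each original edge-end by a new vertex, so V′ = 2E = 60.
Each original edge survives, and each old vertex of degree d contributes d new edges; summing degrees gives Σd = 2E, so E′ = E + 2E = 3E = 90.
Each original face survives and each original vertex becomes one new face: F′ = F + V = 32.

90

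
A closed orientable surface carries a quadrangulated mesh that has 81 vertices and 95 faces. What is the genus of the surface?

8

Every face is a square, so 2E = 4·95 = 380, giving E = 190.
χ = V − E + F = 81 − 190 + 95 = -14.
For a closed orientable surface χ = 2 − 2g, so g = (2 − (-14))/2 = 8.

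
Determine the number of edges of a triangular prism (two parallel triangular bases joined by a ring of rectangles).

A prism on an n-gon has two n-gon bases and n rectangular sides: V = 2·3 = 6, E = 3·3 = 9, F = 3 + 2 = 5.

9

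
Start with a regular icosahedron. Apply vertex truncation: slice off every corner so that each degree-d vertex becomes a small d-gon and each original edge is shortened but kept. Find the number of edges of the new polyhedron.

The base solid has V = 12, E = 30, F = 20.
Truncation replaces each original edge-end by a new vertex, so V′ = 2E = 60.
Each original edge survives, and each old vertex of degree d contributes d new edges; summing degrees gives Σd = 2E, so E′ = E + 2E = 3E = 90.
Each original face survives and each original vertex becomes one new face: F′ = F + V = 32.

90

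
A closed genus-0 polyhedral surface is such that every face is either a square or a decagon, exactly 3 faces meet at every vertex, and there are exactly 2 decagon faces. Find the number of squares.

10

Let x be the number of squares; then F = 2 + x.
Edge–face incidences: 2E = 10·2 + 4·x = 20 + 4x.
Every vertex has degree 3, so 3V = 2E.
Euler: V − E + F = 2 ⇒ (2E)/3 − E + (2 + x) = 2.
Multiply by 6: 2·(2E) − 3·(2E) + 6·(2 + x) = 12, i.e. 12 + 6x − (20 + 4x) = 12.
Collecting terms: 2x − 8 = 12, so 2x = 20, so x = 10.
Then 2E = 20 + 4·10 = 60, so E = 30, V = 2E/3 = 20, F = 2 + 10 = 12.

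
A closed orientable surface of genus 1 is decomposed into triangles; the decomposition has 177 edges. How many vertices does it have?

χ = 2 − 2·1 = 0, and every face is a triangle so 3F = 2E.
F = 2E/3 = 118. Then V = 0 + E − F = 0 + 177 − 118 = 59.

59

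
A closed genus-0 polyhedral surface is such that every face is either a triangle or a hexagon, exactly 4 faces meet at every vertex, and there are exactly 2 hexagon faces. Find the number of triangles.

Let x be the number of triangles; then F = 2 + x.
Edge–face incidences: 2E = 6·2 + 3·x = 12 + 3x.
Every vertex has degree 4, so 4V = 2E.
Euler: V − E + F = 2 ⇒ (2E)/4 − E + (2 + x) = 2.
Multiply by 8: 2·(2E) − 4·(2E) + 8·(2 + x) = 16, i.e. 16 + 8x − 2·(12 + 3x) = 16.
Collecting terms: 2x − 8 = 16, so 2x = 24, so x = 12.
Then 2E = 12 + 3·12 = 48, so E = 24, V = 2E/4 = 12, F = 2 + 12 = 14.

12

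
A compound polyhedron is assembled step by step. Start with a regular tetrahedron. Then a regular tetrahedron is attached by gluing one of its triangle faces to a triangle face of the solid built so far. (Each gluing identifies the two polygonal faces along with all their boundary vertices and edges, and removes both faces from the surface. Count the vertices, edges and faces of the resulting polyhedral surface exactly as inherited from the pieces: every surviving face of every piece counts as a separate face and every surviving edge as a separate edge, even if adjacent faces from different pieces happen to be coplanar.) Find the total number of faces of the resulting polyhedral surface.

6

A regular tetrahedron: V=4, E=6, F=4.
Attach a regular tetrahedron (V=4, E=6, F=4) along a 3-gon: merge 3 vertices and 3 edges, delete both glued faces → V=5, E=9, F=6.
Check: V − E + F = 5 − 9 + 6 = 2.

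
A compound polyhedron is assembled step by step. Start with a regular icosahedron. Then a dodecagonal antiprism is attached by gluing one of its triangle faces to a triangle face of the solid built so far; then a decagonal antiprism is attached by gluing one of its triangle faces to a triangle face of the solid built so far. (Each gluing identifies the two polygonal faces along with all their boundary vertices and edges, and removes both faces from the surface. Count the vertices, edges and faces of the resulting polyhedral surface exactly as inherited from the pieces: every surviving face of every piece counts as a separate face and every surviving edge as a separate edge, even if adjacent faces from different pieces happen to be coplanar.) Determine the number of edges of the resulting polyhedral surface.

112

A regular icosahedron: V=12, E=30, F=20.
Attach a dodecagonal antiprism (V=24, E=48, F=26) along a 3-gon: merge 3 vertices and 3 edges, delete both glued faces → V=33, E=75, F=44.
Attach a decagonal antiprism (V=20, E=40, F=22) along a 3-gon: merge 3 vertices and 3 edges, delete both glued faces → V=50, E=112, F=64.
Check: V − E + F = 50 − 112 + 64 = 2.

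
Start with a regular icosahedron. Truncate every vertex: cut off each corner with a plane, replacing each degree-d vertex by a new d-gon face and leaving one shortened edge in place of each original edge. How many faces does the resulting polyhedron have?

32

The base solid has V = 12, E = 30, F = 20.
Truncation replaces each original edge-end by a new vertex, so V′ = 2E = 60.
Each original edge survives, and each old vertex of degree d contributes d new edges; summing degrees gives Σd = 2E, so E′ = E + 2E = 3E = 90.
Each original face survives and each original vertex becomes one new face: F′ = F + V = 32.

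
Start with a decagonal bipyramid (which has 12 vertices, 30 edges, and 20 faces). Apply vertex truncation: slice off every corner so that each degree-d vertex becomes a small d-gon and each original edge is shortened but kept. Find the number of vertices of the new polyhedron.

60

Truncation replaces each original edge-end by a new vertex, so V′ = 2E = 60.
Each original edge survives, and each old vertex of degree d contributes d new edges; summing degrees gives Σd = 2E, so E′ = E + 2E = 3E = 90.
Each original face survives and each original vertex becomes one new face: F′ = F + V = 32.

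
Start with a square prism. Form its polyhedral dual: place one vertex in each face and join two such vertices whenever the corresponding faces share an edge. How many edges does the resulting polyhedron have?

12

The base solid has V = 8, E = 12, F = 6.
The dual swaps V and F and preserves E: V′ = F = 6, E′ = E = 12, F′ = V = 8.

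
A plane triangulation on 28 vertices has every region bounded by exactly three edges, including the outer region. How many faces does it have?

In a plane triangulation 3F = 2E and V − E + F = 2, so F = 2V − 4 = 2·28 − 4 = 52.

52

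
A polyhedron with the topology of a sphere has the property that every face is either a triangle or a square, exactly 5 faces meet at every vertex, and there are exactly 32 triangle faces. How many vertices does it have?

Let x be the number of squares; then F = 32 + x.
Edge–face incidences: 2E = 3·32 + 4·x = 96 + 4x.
Every vertex has degree 5, so 5V = 2E.
Euler: V − E + F = 2 ⇒ (2E)/5 − E + (32 + x) = 2.
Multiply by 10: 2·(2E) − 5·(2E) + 10·(32 + x) = 20, i.e. 320 + 10x − 3·(96 + 4x) = 20.
Collecting terms: −2x + 32 = 20, so −2x = −12, so x = 6.
Then 2E = 96 + 4·6 = 120, so E = 60, V = 2E/5 = 24, F = 32 + 6 = 38.

24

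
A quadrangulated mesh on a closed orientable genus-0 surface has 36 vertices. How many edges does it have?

68

χ = 2 − 2·0 = 2, and every face is a square so 4F = 2E.
V − E + F = 2 with E = 4F/2 gives 36 − (4/2 − 1)·F = 2, so F = 34 and E = 68.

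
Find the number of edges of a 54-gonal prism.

A prism on an n-gon has two n-gon bases and n rectangular sides: V = 2·54 = 108, E = 3·54 = 162, F = 54 + 2 = 56.

162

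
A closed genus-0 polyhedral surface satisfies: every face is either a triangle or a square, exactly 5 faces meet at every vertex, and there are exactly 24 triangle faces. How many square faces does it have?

2

Let x be the number of squares; then F = 24 + x.
Edge–face incidences: 2E = 3·24 + 4·x = 72 + 4x.
Every vertex has degree 5, so 5V = 2E.
Euler: V − E + F = 2 ⇒ (2E)/5 − E + (24 + x) = 2.
Multiply by 10: 2·(2E) − 5·(2E) + 10·(24 + x) = 20, i.e. 240 + 10x − 3·(72 + 4x) = 20.
Collecting terms: −2x + 24 = 20, so −2x = −4, so x = 2.
Then 2E = 72 + 4·2 = 80, so E = 40, V = 2E/5 = 16, F = 24 + 2 = 26.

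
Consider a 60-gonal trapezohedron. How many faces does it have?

120

The n-trapezohedron (dual of the n-antiprism) has V = 2·60 + 2 = 122, E = 4·60 = 240, F = 2·60 = 120.
Check: V − E + F = 122 − 240 + 120 = 2.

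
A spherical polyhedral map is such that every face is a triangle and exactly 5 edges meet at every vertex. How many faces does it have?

Each face has 3 edges and each edge borders two faces, so 2E = 3F.
Each vertex has degree 5, so 5V = 2E and hence V = 3F/5.
Euler: V − E + F = 2 ⇒ (3F/5) − (3F/2) + F = 2.
Multiply by 10: (6 − 15 + 10)F = 20, i.e. 1F = 20.
So F = 20, E = 3·20/2 = 30, V = 3·20/5 = 12.

20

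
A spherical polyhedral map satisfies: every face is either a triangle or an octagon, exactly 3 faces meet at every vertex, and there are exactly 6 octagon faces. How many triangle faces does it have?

Let x be the number of triangles; then F = 6 + x.
Edge–face incidences: 2E = 8·6 + 3·x = 48 + 3x.
Every vertex has degree 3, so 3V = 2E.
Euler: V − E + F = 2 ⇒ (2E)/3 − E + (6 + x) = 2.
Multiply by 6: 2·(2E) − 3·(2E) + 6·(6 + x) = 12, i.e. 36 + 6x − (48 + 3x) = 12.
Collecting terms: 3x − 12 = 12, so 3x = 24, so x = 8.
Then 2E = 48 + 3·8 = 72, so E = 36, V = 2E/3 = 24, F = 6 + 8 = 14.

8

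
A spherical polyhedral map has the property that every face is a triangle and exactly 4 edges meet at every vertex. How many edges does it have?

12

Each face has 3 edges and each edge borders two faces, so 2E = 3F.
Each vertex has degree 4, so 4V = 2E and hence V = 3F/4.
Euler: V − E + F = 2 ⇒ (3F/4) − (3F/2) + F = 2.
Multiply by 8: (6 − 12 + 8)F = 16, i.e. 2F = 16.
So F = 8, E = 3·8/2 = 12, V = 3·8/4 = 6.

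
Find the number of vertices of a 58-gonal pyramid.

A pyramid on an n-gon base has one n-gon and n triangles: V = 58 + 1 = 59, E = 2·58 = 116, F = 58 + 1 = 59.

59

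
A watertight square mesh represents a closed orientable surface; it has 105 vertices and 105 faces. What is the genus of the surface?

1

Every face is a square, so 2E = 4·105 = 420, giving E = 210.
χ = V − E + F = 105 − 210 + 105 = 0.
For a closed orientable surface χ = 2 − 2g, so g = (2 − (0))/2 = 1.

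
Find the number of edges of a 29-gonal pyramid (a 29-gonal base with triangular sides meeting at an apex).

58

A pyramid on an n-gon base has one n-gon and n triangles: V = 29 + 1 = 30, E = 2·29 = 58, F = 29 + 1 = 30.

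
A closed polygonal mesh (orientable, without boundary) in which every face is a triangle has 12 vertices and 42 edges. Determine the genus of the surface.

Every face is a triangle and each edge borders two faces, so 3F = 2·42, giving F = 28.
χ = V − E + F = 12 − 42 + 28 = -2.
For a closed orientable surface χ = 2 − 2g, so g = (2 − (-2))/2 = 2.

2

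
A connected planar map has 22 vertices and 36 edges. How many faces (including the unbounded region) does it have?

16

Euler's formula for a connected plane graph: V − E + F = 2, so F = 2 − 22 + 36 = 16.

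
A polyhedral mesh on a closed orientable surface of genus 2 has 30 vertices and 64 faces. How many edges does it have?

For a closed orientable surface of genus 2, χ = 2 − 2·2 = -2.
E = V + F − (-2) = 30 + 64 − (-2) = 96.

96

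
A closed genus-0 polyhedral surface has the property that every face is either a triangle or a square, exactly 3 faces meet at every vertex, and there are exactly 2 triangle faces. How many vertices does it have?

6

Let x be the number of squares; then F = 2 + x.
Edge–face incidences: 2E = 3·2 + 4·x = 6 + 4x.
Every vertex has degree 3, so 3V = 2E.
Euler: V − E + F = 2 ⇒ (2E)/3 − E + (2 + x) = 2.
Multiply by 6: 2·(2E) − 3·(2E) + 6·(2 + x) = 12, i.e. 12 + 6x − (6 + 4x) = 12.
Collecting terms: 2x + 6 = 12, so 2x = 6, so x = 3.
Then 2E = 6 + 4·3 = 18, so E = 9, V = 2E/3 = 6, F = 2 + 3 = 5.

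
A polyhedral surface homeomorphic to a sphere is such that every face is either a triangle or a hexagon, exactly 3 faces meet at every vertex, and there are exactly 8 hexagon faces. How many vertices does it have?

20

Let x be the number of triangles; then F = 8 + x.
Edge–face incidences: 2E = 6·8 + 3·x = 48 + 3x.
Every vertex has degree 3, so 3V = 2E.
Euler: V − E + F = 2 ⇒ (2E)/3 − E + (8 + x) = 2.
Multiply by 6: 2·(2E) − 3·(2E) + 6·(8 + x) = 12, i.e. 48 + 6x − (48 + 3x) = 12.
Collecting terms: 3x = 12, so x = 4.
Then 2E = 48 + 3·4 = 60, so E = 30, V = 2E/3 = 20, F = 8 + 4 = 12.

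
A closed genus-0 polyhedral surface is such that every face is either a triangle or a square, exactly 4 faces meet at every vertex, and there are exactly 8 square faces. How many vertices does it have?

Let x be the number of triangles; then F = 8 + x.
Edge–face incidences: 2E = 4·8 + 3·x = 32 + 3x.
Every vertex has degree 4, so 4V = 2E.
Euler: V − E + F = 2 ⇒ (2E)/4 − E + (8 + x) = 2.
Multiply by 8: 2·(2E) − 4·(2E) + 8·(8 + x) = 16, i.e. 64 + 8x − 2·(32 + 3x) = 16.
Collecting terms: 2x = 16, so x = 8.
Then 2E = 32 + 3·8 = 56, so E = 28, V = 2E/4 = 14, F = 8 + 8 = 16.

14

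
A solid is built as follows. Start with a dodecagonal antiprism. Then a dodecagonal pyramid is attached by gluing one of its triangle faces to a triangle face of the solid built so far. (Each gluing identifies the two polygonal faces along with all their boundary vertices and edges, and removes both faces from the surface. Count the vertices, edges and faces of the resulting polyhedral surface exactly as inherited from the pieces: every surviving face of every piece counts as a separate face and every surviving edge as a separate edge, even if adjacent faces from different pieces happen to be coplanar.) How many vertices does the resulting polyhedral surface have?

A dodecagonal antiprism: V=24, E=48, F=26.
Attach a dodecagonal pyramid (V=13, E=24, F=13) along a 3-gon: merge 3 vertices and 3 edges, delete both glued faces → V=34, E=69, F=37.
Check: V − E + F = 34 − 69 + 37 = 2.

34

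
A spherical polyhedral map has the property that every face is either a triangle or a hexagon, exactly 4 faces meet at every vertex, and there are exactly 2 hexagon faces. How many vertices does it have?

12

Let x be the number of triangles; then F = 2 + x.
Edge–face incidences: 2E = 6·2 + 3·x = 12 + 3x.
Every vertex has degree 4, so 4V = 2E.
Euler: V − E + F = 2 ⇒ (2E)/4 − E + (2 + x) = 2.
Multiply by 8: 2·(2E) − 4·(2E) + 8·(2 + x) = 16, i.e. 16 + 8x − 2·(12 + 3x) = 16.
Collecting terms: 2x − 8 = 16, so 2x = 24, so x = 12.
Then 2E = 12 + 3·12 = 48, so E = 24, V = 2E/4 = 12, F = 2 + 12 = 14.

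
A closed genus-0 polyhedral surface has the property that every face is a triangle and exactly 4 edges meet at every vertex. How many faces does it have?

Each face has 3 edges and each edge borders two faces, so 2E = 3F.
Each vertex has degree 4, so 4V = 2E and hence V = 3F/4.
Euler: V − E + F = 2 ⇒ (3F/4) − (3F/2) + F = 2.
Multiply by 8: (6 − 12 + 8)F = 16, i.e. 2F = 16.
So F = 8, E = 3·8/2 = 12, V = 3·8/4 = 6.

8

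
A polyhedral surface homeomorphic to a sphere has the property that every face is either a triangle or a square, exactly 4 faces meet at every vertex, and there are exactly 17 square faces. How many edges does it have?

46

Let x be the number of triangles; then F = 17 + x.
Edge–face incidences: 2E = 4·17 + 3·x = 68 + 3x.
Every vertex has degree 4, so 4V = 2E.
Euler: V − E + F = 2 ⇒ (2E)/4 − E + (17 + x) = 2.
Multiply by 8: 2·(2E) − 4·(2E) + 8·(17 + x) = 16, i.e. 136 + 8x − 2·(68 + 3x) = 16.
Collecting terms: 2x = 16, so x = 8.
Then 2E = 68 + 3·8 = 92, so E = 46, V = 2E/4 = 23, F = 17 + 8 = 25.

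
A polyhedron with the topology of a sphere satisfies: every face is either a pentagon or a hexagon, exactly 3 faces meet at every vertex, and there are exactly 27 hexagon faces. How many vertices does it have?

74

Let x be the number of pentagons; then F = 27 + x.
Edge–face incidences: 2E = 6·27 + 5·x = 162 + 5x.
Every vertex has degree 3, so 3V = 2E.
Euler: V − E + F = 2 ⇒ (2E)/3 − E + (27 + x) = 2.
Multiply by 6: 2·(2E) − 3·(2E) + 6·(27 + x) = 12, i.e. 162 + 6x − (162 + 5x) = 12.
Collecting terms: x = 12.
Then 2E = 162 + 5·12 = 222, so E = 111, V = 2E/3 = 74, F = 27 + 12 = 39.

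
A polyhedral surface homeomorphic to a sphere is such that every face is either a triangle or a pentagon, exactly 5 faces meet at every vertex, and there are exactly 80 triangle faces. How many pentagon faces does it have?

12

Let x be the number of pentagons; then F = 80 + x.
Edge–face incidences: 2E = 3·80 + 5·x = 240 + 5x.
Every vertex has degree 5, so 5V = 2E.
Euler: V − E + F = 2 ⇒ (2E)/5 − E + (80 + x) = 2.
Multiply by 10: 2·(2E) − 5·(2E) + 10·(80 + x) = 20, i.e. 800 + 10x − 3·(240 + 5x) = 20.
Collecting terms: −5x + 80 = 20, so −5x = −60, so x = 12.
Then 2E = 240 + 5·12 = 300, so E = 150, V = 2E/5 = 60, F = 80 + 12 = 92.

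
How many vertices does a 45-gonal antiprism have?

90

An antiprism on an n-gon has two n-gon caps and 2n triangles: V = 2·45 = 90, E = 4·45 = 180, F = 2·45 + 2 = 92.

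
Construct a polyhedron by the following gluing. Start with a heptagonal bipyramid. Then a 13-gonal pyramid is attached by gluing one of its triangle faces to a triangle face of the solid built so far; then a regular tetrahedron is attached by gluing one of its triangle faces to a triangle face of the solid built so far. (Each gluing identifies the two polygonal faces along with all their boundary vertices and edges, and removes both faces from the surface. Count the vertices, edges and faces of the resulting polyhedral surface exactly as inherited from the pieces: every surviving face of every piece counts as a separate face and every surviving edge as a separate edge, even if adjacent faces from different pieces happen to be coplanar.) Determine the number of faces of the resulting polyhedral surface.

28

A heptagonal bipyramid: V=9, E=21, F=14.
Attach a 13-gonal pyramid (V=14, E=26, F=14) along a 3-gon: merge 3 vertices and 3 edges, delete both glued faces → V=20, E=44, F=26.
Attach a regular tetrahedron (V=4, E=6, F=4) along a 3-gon: merge 3 vertices and 3 edges, delete both glued faces → V=21, E=47, F=28.
Check: V − E + F = 21 − 47 + 28 = 2.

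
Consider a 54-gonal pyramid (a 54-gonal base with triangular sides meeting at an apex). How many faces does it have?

55

A pyramid on an n-gon base has one n-gon and n triangles: V = 54 + 1 = 55, E = 2·54 = 108, F = 54 + 1 = 55.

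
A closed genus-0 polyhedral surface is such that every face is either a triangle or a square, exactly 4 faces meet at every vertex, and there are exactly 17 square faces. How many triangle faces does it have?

8

Let x be the number of triangles; then F = 17 + x.
Edge–face incidences: 2E = 4·17 + 3·x = 68 + 3x.
Every vertex has degree 4, so 4V = 2E.
Euler: V − E + F = 2 ⇒ (2E)/4 − E + (17 + x) = 2.
Multiply by 8: 2·(2E) − 4·(2E) + 8·(17 + x) = 16, i.e. 136 + 8x − 2·(68 + 3x) = 16.
Collecting terms: 2x = 16, so x = 8.
Then 2E = 68 + 3·8 = 92, so E = 46, V = 2E/4 = 23, F = 17 + 8 = 25.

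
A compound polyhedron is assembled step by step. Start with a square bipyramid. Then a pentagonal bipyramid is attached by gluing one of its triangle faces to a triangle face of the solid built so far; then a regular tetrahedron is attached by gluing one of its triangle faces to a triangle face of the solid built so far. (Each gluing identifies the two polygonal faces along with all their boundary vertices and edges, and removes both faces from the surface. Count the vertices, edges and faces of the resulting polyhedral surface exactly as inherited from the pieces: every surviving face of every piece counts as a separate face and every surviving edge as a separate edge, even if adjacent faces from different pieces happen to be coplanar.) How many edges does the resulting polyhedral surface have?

27

A square bipyramid: V=6, E=12, F=8.
Attach a pentagonal bipyramid (V=7, E=15, F=10) along a 3-gon: merge 3 vertices and 3 edges, delete both glued faces → V=10, E=24, F=16.
Attach a regular tetrahedron (V=4, E=6, F=4) along a 3-gon: merge 3 vertices and 3 edges, delete both glued faces → V=11, E=27, F=18.
Check: V − E + F = 11 − 27 + 18 = 2.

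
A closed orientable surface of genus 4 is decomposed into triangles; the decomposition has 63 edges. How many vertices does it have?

χ = 2 − 2·4 = -6, and every face is a triangle so 3F = 2E.
F = 2E/3 = 42. Then V = -6 + E − F = -6 + 63 − 42 = 15.

15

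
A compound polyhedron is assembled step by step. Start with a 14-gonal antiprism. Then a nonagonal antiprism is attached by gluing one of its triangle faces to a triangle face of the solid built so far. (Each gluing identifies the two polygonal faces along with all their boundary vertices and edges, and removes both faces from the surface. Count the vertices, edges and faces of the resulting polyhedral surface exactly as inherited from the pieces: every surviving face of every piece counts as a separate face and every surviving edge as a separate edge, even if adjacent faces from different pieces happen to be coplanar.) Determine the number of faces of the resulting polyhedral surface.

A 14-gonal antiprism: V=28, E=56, F=30.
Attach a nonagonal antiprism (V=18, E=36, F=20) along a 3-gon: merge 3 vertices and 3 edges, delete both glued faces → V=43, E=89, F=48.
Check: V − E + F = 43 − 89 + 48 = 2.

48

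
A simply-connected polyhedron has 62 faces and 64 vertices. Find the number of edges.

Here V − E + F = 2.
E = V + F − (2) = 64 + 62 − (2) = 124.

124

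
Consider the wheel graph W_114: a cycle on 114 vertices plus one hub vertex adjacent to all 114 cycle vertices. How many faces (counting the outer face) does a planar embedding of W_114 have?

W_114 has V = 114 + 1 = 115 vertices and E = 2·114 = 228 edges.
By Euler's formula F = 2 − V + E = 2 − 115 + 228 = 115.

115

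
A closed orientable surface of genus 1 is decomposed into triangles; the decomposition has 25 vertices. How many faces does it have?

χ = 2 − 2·1 = 0, and every face is a triangle so 3F = 2E.
V − E + F = 0 with E = 3F/2 gives 25 − (3/2 − 1)·F = 0, so F = 50 and E = 75.

50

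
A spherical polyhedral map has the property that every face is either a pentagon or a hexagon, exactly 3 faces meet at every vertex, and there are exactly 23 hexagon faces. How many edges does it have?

Let x be the number of pentagons; then F = 23 + x.
Edge–face incidences: 2E = 6·23 + 5·x = 138 + 5x.
Every vertex has degree 3, so 3V = 2E.
Euler: V − E + F = 2 ⇒ (2E)/3 − E + (23 + x) = 2.
Multiply by 6: 2·(2E) − 3·(2E) + 6·(23 + x) = 12, i.e. 138 + 6x − (138 + 5x) = 12.
Collecting terms: x = 12.
Then 2E = 138 + 5·12 = 198, so E = 99, V = 2E/3 = 66, F = 23 + 12 = 35.

99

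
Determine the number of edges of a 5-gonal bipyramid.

A bipyramid over an n-gon has 2n triangular faces and n + 2 vertices: V = 5 + 2 = 7, E = 3·5 = 15, F = 2·5 = 10.

15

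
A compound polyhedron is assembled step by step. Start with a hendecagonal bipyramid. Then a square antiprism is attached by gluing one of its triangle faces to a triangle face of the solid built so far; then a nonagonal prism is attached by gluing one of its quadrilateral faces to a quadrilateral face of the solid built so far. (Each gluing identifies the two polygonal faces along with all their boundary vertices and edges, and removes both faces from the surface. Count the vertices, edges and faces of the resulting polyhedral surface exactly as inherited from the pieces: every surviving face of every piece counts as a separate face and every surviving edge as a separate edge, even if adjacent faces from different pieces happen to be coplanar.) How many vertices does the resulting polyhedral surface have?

32

A hendecagonal bipyramid: V=13, E=33, F=22.
Attach a square antiprism (V=8, E=16, F=10) along a 3-gon: merge 3 vertices and 3 edges, delete both glued faces → V=18, E=46, F=30.
Attach a nonagonal prism (V=18, E=27, F=11) along a 4-gon: merge 4 vertices and 4 edges, delete both glued faces → V=32, E=69, F=39.
Check: V − E + F = 32 − 69 + 39 = 2.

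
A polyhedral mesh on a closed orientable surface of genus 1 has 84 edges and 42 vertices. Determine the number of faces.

For a closed orientable surface of genus 1, χ = 2 − 2·1 = 0.
F = 0 − V + E = 0 − 42 + 84 = 42.

42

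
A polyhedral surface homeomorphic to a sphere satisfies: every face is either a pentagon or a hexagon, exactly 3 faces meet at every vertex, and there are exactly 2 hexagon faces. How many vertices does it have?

24

Let x be the number of pentagons; then F = 2 + x.
Edge–face incidences: 2E = 6·2 + 5·x = 12 + 5x.
Every vertex has degree 3, so 3V = 2E.
Euler: V − E + F = 2 ⇒ (2E)/3 − E + (2 + x) = 2.
Multiply by 6: 2·(2E) − 3·(2E) + 6·(2 + x) = 12, i.e. 12 + 6x − (12 + 5x) = 12.
Collecting terms: x = 12.
Then 2E = 12 + 5·12 = 72, so E = 36, V = 2E/3 = 24, F = 2 + 12 = 14.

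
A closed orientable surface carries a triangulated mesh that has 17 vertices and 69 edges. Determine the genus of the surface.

4

Every face is a triangle and each edge borders two faces, so 3F = 2·69, giving F = 46.
χ = V − E + F = 17 − 69 + 46 = -6.
For a closed orientable surface χ = 2 − 2g, so g = (2 − (-6))/2 = 4.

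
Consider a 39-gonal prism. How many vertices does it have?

A prism on an n-gon has two n-gon bases and n rectangular sides: V = 2·39 = 78, E = 3·39 = 117, F = 39 + 2 = 41.

78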